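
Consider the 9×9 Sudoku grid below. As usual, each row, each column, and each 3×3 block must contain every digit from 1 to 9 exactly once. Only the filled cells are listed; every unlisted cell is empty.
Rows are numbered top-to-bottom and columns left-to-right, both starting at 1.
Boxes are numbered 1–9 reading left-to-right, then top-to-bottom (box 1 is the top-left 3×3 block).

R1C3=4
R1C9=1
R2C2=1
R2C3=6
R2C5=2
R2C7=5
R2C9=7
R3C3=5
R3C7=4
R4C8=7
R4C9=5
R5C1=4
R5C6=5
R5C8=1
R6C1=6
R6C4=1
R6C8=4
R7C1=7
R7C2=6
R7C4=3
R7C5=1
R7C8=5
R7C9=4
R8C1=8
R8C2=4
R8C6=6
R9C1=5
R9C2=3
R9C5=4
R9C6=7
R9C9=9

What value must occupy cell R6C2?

Cell R6C2 itself could take any of {2, 5, 7, 8, 9} by direct elimination.
Consider where 5 can go in box 4.
R4C1 is out (row 4 already has a 5). R4C2 is out (row 4 already has a 5). R4C3 is out (row 4 already has a 5). R5C2 is out (row 5 already has a 5). The remaining empty cells in box 4 are similarly blocked.
So the only cell in box 4 that can hold 5 is R6C2.
Therefore R6C2 = 5.

5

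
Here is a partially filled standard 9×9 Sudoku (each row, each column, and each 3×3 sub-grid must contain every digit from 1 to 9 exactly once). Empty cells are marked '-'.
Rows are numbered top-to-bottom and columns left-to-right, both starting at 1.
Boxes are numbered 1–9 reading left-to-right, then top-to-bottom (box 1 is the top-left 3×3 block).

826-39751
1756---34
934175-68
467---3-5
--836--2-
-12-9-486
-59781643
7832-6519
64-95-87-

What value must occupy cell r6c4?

5

Row 6 already contains {1, 2, 4, 6, 8, 9}.
Column 4 already contains {1, 2, 3, 6, 7, 9}.
Its 3×3 block (box 5) already contains {3, 6, 9}.
The only value from 1–9 not eliminated is 5, so r6c4 = 5.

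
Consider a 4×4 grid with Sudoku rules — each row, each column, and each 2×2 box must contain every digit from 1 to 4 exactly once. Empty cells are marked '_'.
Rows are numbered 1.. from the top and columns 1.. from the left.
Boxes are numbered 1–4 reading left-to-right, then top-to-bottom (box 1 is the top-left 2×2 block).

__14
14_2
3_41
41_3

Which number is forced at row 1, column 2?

Cell row 1, column 2 itself could take any of {2, 3} by direct elimination.
Consider where 3 can go in row 1.
row 1, column 1 is out (column 1 already has a 3).
So the only cell in row 1 that can hold 3 is row 1, column 2.
Therefore row 1, column 2 = 3.

3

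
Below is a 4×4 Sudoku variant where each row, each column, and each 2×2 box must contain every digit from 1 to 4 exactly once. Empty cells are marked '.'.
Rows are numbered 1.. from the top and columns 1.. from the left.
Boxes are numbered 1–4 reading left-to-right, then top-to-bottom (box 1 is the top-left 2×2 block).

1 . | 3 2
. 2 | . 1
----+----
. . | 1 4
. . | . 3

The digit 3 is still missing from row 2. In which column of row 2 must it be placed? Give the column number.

Consider where 3 can go in row 2.
row 2, column 3 is out (column 3 already has a 3).
So the only cell in row 2 that can hold 3 is row 2, column 1.
That is column 1.

1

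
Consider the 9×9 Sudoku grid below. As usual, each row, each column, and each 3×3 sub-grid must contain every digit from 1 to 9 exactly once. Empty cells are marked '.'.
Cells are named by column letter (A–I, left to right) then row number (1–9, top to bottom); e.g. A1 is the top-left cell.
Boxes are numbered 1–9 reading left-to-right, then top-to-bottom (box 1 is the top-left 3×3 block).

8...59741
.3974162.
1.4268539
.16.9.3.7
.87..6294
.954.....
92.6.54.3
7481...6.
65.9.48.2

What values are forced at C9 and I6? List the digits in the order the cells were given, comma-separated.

For C9:
  Consider where 3 can go in box 7.
  C7 is out (row 7 already has a 3).
  So the only cell in box 7 that can hold 3 is C9.
  So C9 = 3.
For I6:
  Consider where 6 can go in row 6.
  A6 is out (column A already has a 6).
  E6 is out (column E already has a 6).
  F6 is out (column F already has a 6).
  G6 is out (column G already has a 6).
  H6 is out (column H already has a 6).
  So the only cell in row 6 that can hold 6 is I6.
  So I6 = 6.

3,6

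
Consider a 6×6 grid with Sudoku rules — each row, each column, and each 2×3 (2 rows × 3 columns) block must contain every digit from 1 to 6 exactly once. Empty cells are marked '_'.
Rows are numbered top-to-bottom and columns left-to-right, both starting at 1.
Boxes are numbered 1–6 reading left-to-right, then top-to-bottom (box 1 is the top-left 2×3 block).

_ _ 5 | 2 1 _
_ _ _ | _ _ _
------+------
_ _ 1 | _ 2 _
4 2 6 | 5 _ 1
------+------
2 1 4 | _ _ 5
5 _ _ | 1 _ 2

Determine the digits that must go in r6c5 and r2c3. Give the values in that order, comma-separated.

For r6c5:
  Consider where 4 can go in row 6.
  r6c2 is out (box 5 already has a 4).
  r6c3 is out (column 3 already has a 4).
  So the only cell in row 6 that can hold 4 is r6c5.
  So r6c5 = 4.
For r2c3:
  Consider where 2 can go in row 2.
  r2c1 is out (column 1 already has a 2).
  r2c2 is out (column 2 already has a 2).
  r2c4 is out (column 4 already has a 2).
  r2c5 is out (column 5 already has a 2).
  r2c6 is out (column 6 already has a 2).
  So the only cell in row 2 that can hold 2 is r2c3.
  So r2c3 = 2.

4,2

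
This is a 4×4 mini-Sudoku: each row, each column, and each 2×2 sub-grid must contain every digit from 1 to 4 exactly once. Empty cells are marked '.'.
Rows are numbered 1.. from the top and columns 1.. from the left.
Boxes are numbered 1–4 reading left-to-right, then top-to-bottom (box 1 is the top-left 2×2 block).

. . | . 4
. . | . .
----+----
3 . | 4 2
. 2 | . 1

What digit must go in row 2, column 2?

4

Cell row 2, column 2 itself could take any of {1, 3, 4} by direct elimination.
Consider where 4 can go in column 2.
row 1, column 2 is out (row 1 already has a 4).
row 3, column 2 is out (row 3 already has a 4).
So the only cell in column 2 that can hold 4 is row 2, column 2.
Therefore row 2, column 2 = 4.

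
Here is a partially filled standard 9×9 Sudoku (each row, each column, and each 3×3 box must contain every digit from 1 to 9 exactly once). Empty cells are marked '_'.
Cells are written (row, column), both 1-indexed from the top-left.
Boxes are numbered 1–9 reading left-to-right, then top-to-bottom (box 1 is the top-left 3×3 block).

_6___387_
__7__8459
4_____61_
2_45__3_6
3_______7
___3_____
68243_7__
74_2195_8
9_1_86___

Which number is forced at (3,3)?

8

Cell (3,3) itself could take any of {3, 5, 8, 9} by direct elimination.
Consider where 8 can go in box 1.
(1,1) is out (row 1 already has a 8).
(1,3) is out (row 1 already has a 8).
(2,1) is out (row 2 already has a 8).
(2,2) is out (row 2 already has a 8).
(3,2) is out (column 2 already has a 8).
So the only cell in box 1 that can hold 8 is (3,3).
Therefore (3,3) = 8.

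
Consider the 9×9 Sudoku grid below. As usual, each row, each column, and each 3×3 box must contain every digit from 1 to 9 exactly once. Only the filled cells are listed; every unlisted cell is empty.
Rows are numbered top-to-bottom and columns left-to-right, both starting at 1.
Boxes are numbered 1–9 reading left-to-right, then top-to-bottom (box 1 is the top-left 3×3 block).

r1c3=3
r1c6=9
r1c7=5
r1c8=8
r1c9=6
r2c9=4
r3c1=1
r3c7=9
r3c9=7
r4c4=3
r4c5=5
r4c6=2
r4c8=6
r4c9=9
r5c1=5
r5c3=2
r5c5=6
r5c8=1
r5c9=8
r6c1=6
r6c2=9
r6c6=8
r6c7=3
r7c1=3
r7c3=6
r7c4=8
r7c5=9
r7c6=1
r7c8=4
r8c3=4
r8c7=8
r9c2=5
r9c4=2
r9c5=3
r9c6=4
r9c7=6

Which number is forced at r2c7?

Cell r2c7 itself could take any of {1, 2} by direct elimination.
Consider where 1 can go in box 3.
r2c8 is out (column 8 already has a 1).
r3c8 is out (row 3 already has a 1).
So the only cell in box 3 that can hold 1 is r2c7.
Therefore r2c7 = 1.

1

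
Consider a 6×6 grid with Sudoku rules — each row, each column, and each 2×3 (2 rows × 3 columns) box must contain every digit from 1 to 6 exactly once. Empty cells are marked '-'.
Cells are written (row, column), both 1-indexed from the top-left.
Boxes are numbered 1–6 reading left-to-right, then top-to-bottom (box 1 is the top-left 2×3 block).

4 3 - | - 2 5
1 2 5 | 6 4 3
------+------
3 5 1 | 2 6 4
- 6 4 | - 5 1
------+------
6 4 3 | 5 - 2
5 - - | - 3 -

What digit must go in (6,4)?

4

Cell (6,4) itself could take any of {1, 4} by direct elimination.
Consider where 4 can go in column 4.
(1,4) is out (row 1 already has a 4).
(4,4) is out (row 4 already has a 4).
So the only cell in column 4 that can hold 4 is (6,4).
Therefore (6,4) = 4.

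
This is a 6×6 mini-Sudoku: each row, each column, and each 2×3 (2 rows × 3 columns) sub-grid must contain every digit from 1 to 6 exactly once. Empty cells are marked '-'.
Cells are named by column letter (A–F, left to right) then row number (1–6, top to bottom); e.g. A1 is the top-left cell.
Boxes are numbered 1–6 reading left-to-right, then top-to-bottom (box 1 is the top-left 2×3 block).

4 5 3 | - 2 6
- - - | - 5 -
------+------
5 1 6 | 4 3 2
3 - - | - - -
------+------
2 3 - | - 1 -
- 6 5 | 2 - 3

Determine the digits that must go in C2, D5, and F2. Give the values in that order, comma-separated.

1,6,4

For C2:
  Consider where 1 can go in column C.
  C4 is out (box 3 already has a 1).
  C5 is out (row 5 already has a 1).
  So the only cell in column C that can hold 1 is C2.
  So C2 = 1.
For D5:
  Consider where 6 can go in row 5.
  C5 is out (column C already has a 6).
  F5 is out (column F already has a 6).
  So the only cell in row 5 that can hold 6 is D5.
  So D5 = 6.
For F2:
  Consider where 4 can go in box 2.
  D1 is out (row 1 already has a 4).
  D2 is out (column D already has a 4).
  So the only cell in box 2 that can hold 4 is F2.
  So F2 = 4.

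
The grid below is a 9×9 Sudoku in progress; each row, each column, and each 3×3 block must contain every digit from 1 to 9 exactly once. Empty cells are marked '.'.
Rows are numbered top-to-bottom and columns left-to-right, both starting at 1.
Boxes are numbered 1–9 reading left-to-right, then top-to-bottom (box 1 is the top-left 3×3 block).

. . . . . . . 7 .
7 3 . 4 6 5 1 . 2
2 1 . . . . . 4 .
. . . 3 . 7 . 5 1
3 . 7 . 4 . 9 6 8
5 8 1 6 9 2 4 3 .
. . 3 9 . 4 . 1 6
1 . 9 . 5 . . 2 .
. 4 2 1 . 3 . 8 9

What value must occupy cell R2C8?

9

Row 2 already contains {1, 2, 3, 4, 5, 6, 7}.
Column 8 already contains {1, 2, 3, 4, 5, 6, 7, 8}.
Its 3×3 block (box 3) already contains {1, 2, 4, 7}.
The only value from 1–9 not eliminated is 9, so R2C8 = 9.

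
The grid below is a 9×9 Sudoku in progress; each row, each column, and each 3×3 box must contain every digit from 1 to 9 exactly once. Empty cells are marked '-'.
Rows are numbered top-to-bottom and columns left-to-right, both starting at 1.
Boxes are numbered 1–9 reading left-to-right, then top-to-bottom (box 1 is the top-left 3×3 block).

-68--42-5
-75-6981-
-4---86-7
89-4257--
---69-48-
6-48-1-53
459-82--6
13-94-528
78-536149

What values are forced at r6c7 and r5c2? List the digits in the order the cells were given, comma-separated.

9,1

For r6c7:
  Row 6 already contains {1, 3, 4, 5, 6, 8}.
  Column 7 already contains {1, 2, 4, 5, 6, 7, 8}.
  Its 3×3 block (box 6) already contains {3, 4, 5, 7, 8}.
  The only value from 1–9 not eliminated is 9, so r6c7 = 9.
For r5c2:
  Consider where 1 can go in column 2.
  r6c2 is out (row 6 already has a 1).
  So the only cell in column 2 that can hold 1 is r5c2.
  So r5c2 = 1.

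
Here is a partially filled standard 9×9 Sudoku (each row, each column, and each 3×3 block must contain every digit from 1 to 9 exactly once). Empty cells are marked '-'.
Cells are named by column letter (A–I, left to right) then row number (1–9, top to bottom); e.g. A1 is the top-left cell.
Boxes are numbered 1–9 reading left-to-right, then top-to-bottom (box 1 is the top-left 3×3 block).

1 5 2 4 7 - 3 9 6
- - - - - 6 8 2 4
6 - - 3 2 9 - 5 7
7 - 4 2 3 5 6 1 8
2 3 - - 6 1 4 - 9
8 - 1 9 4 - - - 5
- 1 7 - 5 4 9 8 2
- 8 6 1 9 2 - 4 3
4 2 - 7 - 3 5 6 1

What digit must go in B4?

9

Row 4 already contains {1, 2, 3, 4, 5, 6, 7, 8}.
Column B already contains {1, 2, 3, 5, 8}.
Its 3×3 block (box 4) already contains {1, 2, 3, 4, 7, 8}.
The only value from 1–9 not eliminated is 9, so B4 = 9.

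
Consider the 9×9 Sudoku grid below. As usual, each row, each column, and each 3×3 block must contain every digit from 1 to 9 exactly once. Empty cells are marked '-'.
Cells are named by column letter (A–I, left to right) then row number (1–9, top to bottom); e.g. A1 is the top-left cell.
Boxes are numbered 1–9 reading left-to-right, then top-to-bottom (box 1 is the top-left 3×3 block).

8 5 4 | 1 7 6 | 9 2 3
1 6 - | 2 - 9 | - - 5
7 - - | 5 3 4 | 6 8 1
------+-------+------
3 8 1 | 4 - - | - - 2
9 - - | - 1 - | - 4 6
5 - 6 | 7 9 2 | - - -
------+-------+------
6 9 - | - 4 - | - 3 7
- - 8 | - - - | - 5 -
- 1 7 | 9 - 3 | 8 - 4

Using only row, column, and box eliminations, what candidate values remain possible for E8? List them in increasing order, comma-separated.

2,6

Row 8 already contains {5, 8}.
Column E already contains {1, 3, 4, 7, 9}.
Its 3×3 block (box 8) already contains {3, 4, 9}.
Removing those from 1–9 leaves {2, 6} as the candidates for E8.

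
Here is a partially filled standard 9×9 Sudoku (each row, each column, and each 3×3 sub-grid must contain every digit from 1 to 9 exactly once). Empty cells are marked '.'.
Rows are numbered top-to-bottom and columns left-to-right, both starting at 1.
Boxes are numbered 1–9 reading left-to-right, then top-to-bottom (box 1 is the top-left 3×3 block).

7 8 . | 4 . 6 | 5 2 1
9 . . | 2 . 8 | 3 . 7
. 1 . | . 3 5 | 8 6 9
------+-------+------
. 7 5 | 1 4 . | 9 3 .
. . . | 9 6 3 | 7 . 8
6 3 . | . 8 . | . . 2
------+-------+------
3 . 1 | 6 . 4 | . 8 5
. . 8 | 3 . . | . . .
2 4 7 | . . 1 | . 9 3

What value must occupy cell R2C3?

6

Cell R2C3 itself could take any of {4, 6} by direct elimination.
Consider where 6 can go in column 3.
R1C3 is out (row 1 already has a 6).
R3C3 is out (row 3 already has a 6).
R5C3 is out (row 5 already has a 6).
R6C3 is out (row 6 already has a 6).
So the only cell in column 3 that can hold 6 is R2C3.
Therefore R2C3 = 6.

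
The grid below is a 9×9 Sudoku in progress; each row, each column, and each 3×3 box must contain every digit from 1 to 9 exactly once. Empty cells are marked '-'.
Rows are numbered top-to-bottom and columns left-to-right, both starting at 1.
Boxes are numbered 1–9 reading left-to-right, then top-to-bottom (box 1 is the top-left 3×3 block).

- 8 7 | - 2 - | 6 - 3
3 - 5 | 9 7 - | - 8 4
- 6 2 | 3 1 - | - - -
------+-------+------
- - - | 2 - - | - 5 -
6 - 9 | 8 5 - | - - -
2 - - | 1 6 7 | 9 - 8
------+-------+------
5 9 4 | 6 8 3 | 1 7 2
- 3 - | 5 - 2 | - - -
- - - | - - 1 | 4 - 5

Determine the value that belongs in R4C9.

6

Cell R4C9 itself could take any of {1, 6, 7} by direct elimination.
Consider where 6 can go in row 4.
R4C1 is out (column 1 already has a 6). R4C2 is out (column 2 already has a 6). R4C3 is out (box 4 already has a 6). R4C5 is out (column 5 already has a 6). The remaining empty cells in row 4 are similarly blocked.
So the only cell in row 4 that can hold 6 is R4C9.
Therefore R4C9 = 6.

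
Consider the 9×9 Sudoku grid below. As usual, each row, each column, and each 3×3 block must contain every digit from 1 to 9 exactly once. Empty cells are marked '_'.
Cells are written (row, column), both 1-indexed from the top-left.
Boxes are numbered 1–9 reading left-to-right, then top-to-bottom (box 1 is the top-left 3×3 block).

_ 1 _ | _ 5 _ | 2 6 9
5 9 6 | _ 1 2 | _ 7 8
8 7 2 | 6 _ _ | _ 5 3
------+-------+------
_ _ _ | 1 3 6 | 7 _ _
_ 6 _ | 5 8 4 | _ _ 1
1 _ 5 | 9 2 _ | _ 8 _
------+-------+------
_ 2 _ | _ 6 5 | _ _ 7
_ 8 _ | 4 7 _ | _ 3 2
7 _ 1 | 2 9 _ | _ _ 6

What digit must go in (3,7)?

1

Cell (3,7) itself could take any of {1, 4} by direct elimination.
Consider where 1 can go in row 3.
(3,5) is out (column 5 already has a 1).
(3,6) is out (box 2 already has a 1).
So the only cell in row 3 that can hold 1 is (3,7).
Therefore (3,7) = 1.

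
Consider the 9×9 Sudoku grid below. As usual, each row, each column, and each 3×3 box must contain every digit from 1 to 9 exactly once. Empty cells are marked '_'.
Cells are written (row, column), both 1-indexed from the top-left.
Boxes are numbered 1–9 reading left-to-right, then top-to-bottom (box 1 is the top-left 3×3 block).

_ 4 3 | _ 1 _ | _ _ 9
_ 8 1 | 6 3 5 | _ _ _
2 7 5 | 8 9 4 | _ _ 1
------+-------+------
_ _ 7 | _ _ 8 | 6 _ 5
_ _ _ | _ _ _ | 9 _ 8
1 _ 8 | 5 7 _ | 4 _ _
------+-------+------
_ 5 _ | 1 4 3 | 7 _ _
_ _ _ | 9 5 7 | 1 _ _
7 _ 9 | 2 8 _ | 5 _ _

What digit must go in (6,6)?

Cell (6,6) itself could take any of {2, 6, 9} by direct elimination.
Consider where 9 can go in column 6.
(1,6) is out (row 1 already has a 9).
(5,6) is out (row 5 already has a 9).
(9,6) is out (row 9 already has a 9).
So the only cell in column 6 that can hold 9 is (6,6).
Therefore (6,6) = 9.

9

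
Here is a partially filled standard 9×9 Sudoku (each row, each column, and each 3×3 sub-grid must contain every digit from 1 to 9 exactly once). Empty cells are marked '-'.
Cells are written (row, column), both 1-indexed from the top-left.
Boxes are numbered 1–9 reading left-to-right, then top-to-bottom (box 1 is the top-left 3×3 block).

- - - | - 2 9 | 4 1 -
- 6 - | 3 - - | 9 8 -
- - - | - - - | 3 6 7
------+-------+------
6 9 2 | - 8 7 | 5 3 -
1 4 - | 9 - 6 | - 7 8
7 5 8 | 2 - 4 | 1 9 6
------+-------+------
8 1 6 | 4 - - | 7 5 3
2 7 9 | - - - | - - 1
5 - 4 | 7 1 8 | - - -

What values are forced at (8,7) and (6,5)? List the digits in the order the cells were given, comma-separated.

8,3

For (8,7):
  Consider where 8 can go in box 9.
  (8,8) is out (column 8 already has a 8).
  (9,7) is out (row 9 already has a 8).
  (9,8) is out (row 9 already has a 8).
  (9,9) is out (row 9 already has a 8).
  So the only cell in box 9 that can hold 8 is (8,7).
  So (8,7) = 8.
For (6,5):
  Row 6 already contains {1, 2, 4, 5, 6, 7, 8, 9}.
  Column 5 already contains {1, 2, 8}.
  Its 3×3 block (box 5) already contains {2, 4, 6, 7, 8, 9}.
  The only value from 1–9 not eliminated is 3, so (6,5) = 3.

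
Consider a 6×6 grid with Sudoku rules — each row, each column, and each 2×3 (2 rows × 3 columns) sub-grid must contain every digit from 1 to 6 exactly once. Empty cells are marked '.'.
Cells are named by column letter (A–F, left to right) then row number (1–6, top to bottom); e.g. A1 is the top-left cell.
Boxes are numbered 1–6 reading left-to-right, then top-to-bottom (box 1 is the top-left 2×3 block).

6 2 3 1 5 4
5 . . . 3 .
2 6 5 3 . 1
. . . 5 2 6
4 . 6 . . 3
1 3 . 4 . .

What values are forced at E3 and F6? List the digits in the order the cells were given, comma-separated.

For E3:
  Row 3 already contains {1, 2, 3, 5, 6}.
  Column E already contains {2, 3, 5}.
  Its 2×3 block (box 4) already contains {1, 2, 3, 5, 6}.
  The only value from 1–6 not eliminated is 4, so E3 = 4.
For F6:
  Consider where 5 can go in column F.
  F2 is out (row 2 already has a 5).
  So the only cell in column F that can hold 5 is F6.
  So F6 = 5.

4,5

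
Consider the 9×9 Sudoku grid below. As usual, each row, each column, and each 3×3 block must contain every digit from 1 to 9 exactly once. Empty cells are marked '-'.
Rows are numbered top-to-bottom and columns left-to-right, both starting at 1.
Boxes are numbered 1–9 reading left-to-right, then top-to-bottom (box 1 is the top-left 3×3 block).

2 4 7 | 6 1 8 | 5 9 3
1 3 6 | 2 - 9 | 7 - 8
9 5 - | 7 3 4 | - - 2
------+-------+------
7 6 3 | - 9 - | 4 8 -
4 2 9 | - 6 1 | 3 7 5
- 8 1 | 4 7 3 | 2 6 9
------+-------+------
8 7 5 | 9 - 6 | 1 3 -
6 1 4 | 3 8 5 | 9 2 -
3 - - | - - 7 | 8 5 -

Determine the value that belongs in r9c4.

1

Row 9 already contains {3, 5, 7, 8}.
Column 4 already contains {2, 3, 4, 6, 7, 9}.
Its 3×3 block (box 8) already contains {3, 5, 6, 7, 8, 9}.
The only value from 1–9 not eliminated is 1, so r9c4 = 1.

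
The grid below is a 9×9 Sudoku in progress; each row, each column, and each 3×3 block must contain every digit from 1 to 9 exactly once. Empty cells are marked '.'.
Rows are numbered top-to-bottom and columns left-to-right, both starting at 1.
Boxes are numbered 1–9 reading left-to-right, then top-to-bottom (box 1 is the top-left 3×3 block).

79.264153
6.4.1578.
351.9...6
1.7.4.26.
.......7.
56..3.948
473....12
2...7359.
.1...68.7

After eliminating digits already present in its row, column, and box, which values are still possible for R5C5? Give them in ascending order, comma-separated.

Row 5 already contains {7}.
Column 5 already contains {1, 3, 4, 6, 7, 9}.
Its 3×3 block (box 5) already contains {3, 4}.
Removing those from 1–9 leaves {2, 5, 8} as the candidates for R5C5.

2,5,8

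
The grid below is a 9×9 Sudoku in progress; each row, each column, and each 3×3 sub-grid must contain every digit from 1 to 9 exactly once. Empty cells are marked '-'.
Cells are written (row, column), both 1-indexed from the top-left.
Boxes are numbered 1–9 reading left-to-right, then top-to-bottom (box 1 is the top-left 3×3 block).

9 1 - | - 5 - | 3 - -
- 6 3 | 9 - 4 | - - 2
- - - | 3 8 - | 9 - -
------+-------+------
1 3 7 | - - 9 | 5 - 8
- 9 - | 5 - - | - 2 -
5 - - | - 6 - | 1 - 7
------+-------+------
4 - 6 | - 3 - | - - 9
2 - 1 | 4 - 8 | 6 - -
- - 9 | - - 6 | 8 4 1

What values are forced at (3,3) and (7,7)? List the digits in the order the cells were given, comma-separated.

5,2

For (3,3):
  Consider where 5 can go in column 3.
  (1,3) is out (row 1 already has a 5).
  (5,3) is out (row 5 already has a 5).
  (6,3) is out (row 6 already has a 5).
  So the only cell in column 3 that can hold 5 is (3,3).
  So (3,3) = 5.
For (7,7):
  Consider where 2 can go in column 7.
  (2,7) is out (row 2 already has a 2).
  (5,7) is out (row 5 already has a 2).
  So the only cell in column 7 that can hold 2 is (7,7).
  So (7,7) = 2.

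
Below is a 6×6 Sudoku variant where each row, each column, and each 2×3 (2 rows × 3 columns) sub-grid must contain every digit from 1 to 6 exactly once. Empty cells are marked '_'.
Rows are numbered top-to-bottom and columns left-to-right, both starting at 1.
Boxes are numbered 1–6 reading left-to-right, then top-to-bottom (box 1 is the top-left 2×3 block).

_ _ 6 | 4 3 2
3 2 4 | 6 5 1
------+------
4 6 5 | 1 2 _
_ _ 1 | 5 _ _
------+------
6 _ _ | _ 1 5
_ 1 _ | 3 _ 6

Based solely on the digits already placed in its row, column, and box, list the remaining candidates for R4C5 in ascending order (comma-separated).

Row 4 already contains {1, 5}.
Column 5 already contains {1, 2, 3, 5}.
Its 2×3 block (box 4) already contains {1, 2, 5}.
Removing those from 1–6 leaves {4, 6} as the candidates for R4C5.

4,6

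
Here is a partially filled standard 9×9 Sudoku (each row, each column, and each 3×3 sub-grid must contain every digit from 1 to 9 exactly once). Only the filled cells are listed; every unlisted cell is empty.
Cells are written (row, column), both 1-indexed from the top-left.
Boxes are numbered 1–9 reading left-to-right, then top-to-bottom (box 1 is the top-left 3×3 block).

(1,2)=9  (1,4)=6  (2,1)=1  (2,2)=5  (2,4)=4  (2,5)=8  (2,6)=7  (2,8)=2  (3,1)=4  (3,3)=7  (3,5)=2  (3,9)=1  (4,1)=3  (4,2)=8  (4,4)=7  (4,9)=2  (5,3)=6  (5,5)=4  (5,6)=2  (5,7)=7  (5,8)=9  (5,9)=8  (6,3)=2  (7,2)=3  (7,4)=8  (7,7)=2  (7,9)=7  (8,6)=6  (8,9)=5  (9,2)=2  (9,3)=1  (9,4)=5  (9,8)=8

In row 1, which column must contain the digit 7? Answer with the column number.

Consider where 7 can go in row 1.
(1,1) is out (box 1 already has a 7). (1,3) is out (column 3 already has a 7). (1,5) is out (box 2 already has a 7). (1,6) is out (column 6 already has a 7). The remaining empty cells in row 1 are similarly blocked.
So the only cell in row 1 that can hold 7 is (1,8).
That is column 8.

8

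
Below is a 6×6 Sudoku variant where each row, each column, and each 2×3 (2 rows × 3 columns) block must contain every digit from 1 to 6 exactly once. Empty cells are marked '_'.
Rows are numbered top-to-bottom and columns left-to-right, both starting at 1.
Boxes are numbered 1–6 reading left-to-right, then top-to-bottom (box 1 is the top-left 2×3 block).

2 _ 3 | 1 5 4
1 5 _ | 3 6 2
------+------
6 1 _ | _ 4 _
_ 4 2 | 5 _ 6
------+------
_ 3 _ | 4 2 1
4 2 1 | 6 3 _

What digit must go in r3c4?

2

Row 3 already contains {1, 4, 6}.
Column 4 already contains {1, 3, 4, 5, 6}.
Its 2×3 block (box 4) already contains {4, 5, 6}.
The only value from 1–6 not eliminated is 2, so r3c4 = 2.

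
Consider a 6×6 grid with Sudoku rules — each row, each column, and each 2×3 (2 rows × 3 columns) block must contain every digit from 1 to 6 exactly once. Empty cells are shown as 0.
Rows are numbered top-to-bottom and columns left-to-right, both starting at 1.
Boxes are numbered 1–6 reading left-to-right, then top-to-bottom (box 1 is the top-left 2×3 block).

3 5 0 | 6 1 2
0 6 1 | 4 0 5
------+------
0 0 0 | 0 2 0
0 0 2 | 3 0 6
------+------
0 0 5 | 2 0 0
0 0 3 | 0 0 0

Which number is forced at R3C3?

Cell R3C3 itself could take any of {4, 6} by direct elimination.
Consider where 6 can go in column 3.
R1C3 is out (row 1 already has a 6).
So the only cell in column 3 that can hold 6 is R3C3.
Therefore R3C3 = 6.

6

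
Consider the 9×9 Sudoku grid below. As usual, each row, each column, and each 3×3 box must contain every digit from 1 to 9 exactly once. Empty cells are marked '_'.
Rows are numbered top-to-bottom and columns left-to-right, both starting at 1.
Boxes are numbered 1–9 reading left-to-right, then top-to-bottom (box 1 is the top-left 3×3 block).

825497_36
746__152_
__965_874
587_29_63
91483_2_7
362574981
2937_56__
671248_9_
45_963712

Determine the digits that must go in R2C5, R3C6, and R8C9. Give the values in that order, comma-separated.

For R2C5:
  Row 2 already contains {1, 2, 4, 5, 6, 7}.
  Column 5 already contains {2, 3, 4, 5, 6, 7, 9}.
  Its 3×3 block (box 2) already contains {1, 4, 5, 6, 7, 9}.
  The only value from 1–9 not eliminated is 8, so R2C5 = 8.
For R3C6:
  Row 3 already contains {4, 5, 6, 7, 8, 9}.
  Column 6 already contains {1, 3, 4, 5, 7, 8, 9}.
  Its 3×3 block (box 2) already contains {1, 4, 5, 6, 7, 9}.
  The only value from 1–9 not eliminated is 2, so R3C6 = 2.
For R8C9:
  Row 8 already contains {1, 2, 4, 6, 7, 8, 9}.
  Column 9 already contains {1, 2, 3, 4, 6, 7}.
  Its 3×3 block (box 9) already contains {1, 2, 6, 7, 9}.
  The only value from 1–9 not eliminated is 5, so R8C9 = 5.

8,2,5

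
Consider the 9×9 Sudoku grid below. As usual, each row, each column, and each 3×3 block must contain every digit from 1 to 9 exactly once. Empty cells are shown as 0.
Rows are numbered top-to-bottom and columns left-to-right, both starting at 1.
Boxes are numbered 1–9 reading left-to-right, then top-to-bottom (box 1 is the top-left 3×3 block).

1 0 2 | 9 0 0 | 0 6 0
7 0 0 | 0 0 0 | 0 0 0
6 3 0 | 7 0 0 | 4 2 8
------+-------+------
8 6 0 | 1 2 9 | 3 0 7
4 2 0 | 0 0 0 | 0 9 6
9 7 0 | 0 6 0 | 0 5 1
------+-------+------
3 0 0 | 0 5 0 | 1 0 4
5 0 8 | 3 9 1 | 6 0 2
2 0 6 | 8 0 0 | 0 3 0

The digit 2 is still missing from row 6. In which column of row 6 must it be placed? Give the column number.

7

Consider where 2 can go in row 6.
r6c3 is out (column 3 already has a 2).
r6c4 is out (box 5 already has a 2).
r6c6 is out (box 5 already has a 2).
So the only cell in row 6 that can hold 2 is r6c7.
That is column 7.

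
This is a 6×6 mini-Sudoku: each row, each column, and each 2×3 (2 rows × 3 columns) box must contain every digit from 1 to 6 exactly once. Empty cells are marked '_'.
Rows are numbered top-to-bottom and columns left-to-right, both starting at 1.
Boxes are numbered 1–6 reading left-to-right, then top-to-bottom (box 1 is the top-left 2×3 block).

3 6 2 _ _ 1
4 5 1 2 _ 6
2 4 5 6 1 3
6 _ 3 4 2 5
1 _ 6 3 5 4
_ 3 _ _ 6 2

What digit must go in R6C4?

1

Row 6 already contains {2, 3, 6}.
Column 4 already contains {2, 3, 4, 6}.
Its 2×3 block (box 6) already contains {2, 3, 4, 5, 6}.
The only value from 1–6 not eliminated is 1, so R6C4 = 1.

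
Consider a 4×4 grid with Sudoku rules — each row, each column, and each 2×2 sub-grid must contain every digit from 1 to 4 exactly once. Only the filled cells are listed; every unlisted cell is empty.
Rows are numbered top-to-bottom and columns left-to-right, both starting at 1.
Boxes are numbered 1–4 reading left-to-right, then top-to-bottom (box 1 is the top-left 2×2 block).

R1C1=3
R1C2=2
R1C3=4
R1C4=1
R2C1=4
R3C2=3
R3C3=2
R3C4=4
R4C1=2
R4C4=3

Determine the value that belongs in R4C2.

Cell R4C2 itself could take any of {1, 4} by direct elimination.
Consider where 4 can go in column 2.
R2C2 is out (row 2 already has a 4).
So the only cell in column 2 that can hold 4 is R4C2.
Therefore R4C2 = 4.

4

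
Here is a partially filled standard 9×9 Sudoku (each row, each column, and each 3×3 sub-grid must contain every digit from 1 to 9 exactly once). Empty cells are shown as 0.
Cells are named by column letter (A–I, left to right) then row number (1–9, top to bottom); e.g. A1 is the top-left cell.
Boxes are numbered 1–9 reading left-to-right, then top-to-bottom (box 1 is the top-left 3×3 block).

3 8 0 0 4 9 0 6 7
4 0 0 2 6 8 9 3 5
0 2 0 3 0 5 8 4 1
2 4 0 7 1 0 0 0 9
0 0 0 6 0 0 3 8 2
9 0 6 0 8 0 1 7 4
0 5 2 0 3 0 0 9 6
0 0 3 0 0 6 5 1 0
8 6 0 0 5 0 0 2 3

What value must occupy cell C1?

Cell C1 itself could take any of {1, 5} by direct elimination.
Consider where 5 can go in box 1.
B2 is out (row 2 already has a 5).
C2 is out (row 2 already has a 5).
A3 is out (row 3 already has a 5).
C3 is out (row 3 already has a 5).
So the only cell in box 1 that can hold 5 is C1.
Therefore C1 = 5.

5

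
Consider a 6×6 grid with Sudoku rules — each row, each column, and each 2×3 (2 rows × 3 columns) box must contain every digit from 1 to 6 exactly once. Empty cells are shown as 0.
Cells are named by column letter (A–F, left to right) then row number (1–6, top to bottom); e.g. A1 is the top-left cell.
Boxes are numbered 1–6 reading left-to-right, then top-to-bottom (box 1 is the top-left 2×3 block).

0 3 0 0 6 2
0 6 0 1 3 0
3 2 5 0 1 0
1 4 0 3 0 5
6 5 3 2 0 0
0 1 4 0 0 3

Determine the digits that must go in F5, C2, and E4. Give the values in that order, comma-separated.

1,2,2

For F5:
  Consider where 1 can go in row 5.
  E5 is out (column E already has a 1).
  So the only cell in row 5 that can hold 1 is F5.
  So F5 = 1.
For C2:
  Row 2 already contains {1, 3, 6}.
  Column C already contains {3, 4, 5}.
  Its 2×3 block (box 1) already contains {3, 6}.
  The only value from 1–6 not eliminated is 2, so C2 = 2.
For E4:
  Row 4 already contains {1, 3, 4, 5}.
  Column E already contains {1, 3, 6}.
  Its 2×3 block (box 4) already contains {1, 3, 5}.
  The only value from 1–6 not eliminated is 2, so E4 = 2.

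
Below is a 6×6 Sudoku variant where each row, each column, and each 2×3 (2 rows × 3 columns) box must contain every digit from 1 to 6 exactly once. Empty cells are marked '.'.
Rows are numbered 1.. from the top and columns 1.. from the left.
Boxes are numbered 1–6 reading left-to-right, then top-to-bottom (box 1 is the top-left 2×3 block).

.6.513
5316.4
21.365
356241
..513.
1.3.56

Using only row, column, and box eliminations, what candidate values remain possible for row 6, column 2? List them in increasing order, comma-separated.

2,4

Row 6 already contains {1, 3, 5, 6}.
Column 2 already contains {1, 3, 5, 6}.
Its 2×3 block (box 5) already contains {1, 3, 5}.
Removing those from 1–6 leaves {2, 4} as the candidates for row 6, column 2.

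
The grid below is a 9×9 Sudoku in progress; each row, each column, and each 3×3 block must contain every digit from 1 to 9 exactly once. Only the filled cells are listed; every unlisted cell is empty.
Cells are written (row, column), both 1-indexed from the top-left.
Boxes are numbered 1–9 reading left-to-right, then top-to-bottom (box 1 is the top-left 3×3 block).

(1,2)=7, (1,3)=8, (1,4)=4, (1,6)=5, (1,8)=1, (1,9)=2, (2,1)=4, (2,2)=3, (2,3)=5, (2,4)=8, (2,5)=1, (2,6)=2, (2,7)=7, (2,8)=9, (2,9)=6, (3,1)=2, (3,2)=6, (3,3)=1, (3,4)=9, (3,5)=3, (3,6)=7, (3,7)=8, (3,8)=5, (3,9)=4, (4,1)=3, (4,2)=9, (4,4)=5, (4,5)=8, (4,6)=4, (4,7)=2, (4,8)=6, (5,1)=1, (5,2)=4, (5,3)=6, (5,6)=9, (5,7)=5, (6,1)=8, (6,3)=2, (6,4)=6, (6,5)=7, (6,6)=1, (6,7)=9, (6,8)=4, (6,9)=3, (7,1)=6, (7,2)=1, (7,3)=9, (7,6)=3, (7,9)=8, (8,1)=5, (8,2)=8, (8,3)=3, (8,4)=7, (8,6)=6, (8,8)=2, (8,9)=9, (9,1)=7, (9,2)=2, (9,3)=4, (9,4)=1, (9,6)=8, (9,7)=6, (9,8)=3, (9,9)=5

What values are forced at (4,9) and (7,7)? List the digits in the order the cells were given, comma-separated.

For (4,9):
  Consider where 1 can go in row 4.
  (4,3) is out (column 3 already has a 1).
  So the only cell in row 4 that can hold 1 is (4,9).
  So (4,9) = 1.
For (7,7):
  Row 7 already contains {1, 3, 6, 8, 9}.
  Column 7 already contains {2, 5, 6, 7, 8, 9}.
  Its 3×3 block (box 9) already contains {2, 3, 5, 6, 8, 9}.
  The only value from 1–9 not eliminated is 4, so (7,7) = 4.

1,4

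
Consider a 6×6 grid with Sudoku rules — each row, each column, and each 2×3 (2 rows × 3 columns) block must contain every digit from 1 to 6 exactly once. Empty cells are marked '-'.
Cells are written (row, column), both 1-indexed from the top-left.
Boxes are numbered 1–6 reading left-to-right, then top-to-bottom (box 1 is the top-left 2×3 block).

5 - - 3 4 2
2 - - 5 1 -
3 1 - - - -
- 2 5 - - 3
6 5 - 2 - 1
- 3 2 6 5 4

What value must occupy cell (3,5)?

Cell (3,5) itself could take any of {2, 6} by direct elimination.
Consider where 2 can go in box 4.
(3,4) is out (column 4 already has a 2).
(3,6) is out (column 6 already has a 2).
(4,4) is out (row 4 already has a 2).
(4,5) is out (row 4 already has a 2).
So the only cell in box 4 that can hold 2 is (3,5).
Therefore (3,5) = 2.

2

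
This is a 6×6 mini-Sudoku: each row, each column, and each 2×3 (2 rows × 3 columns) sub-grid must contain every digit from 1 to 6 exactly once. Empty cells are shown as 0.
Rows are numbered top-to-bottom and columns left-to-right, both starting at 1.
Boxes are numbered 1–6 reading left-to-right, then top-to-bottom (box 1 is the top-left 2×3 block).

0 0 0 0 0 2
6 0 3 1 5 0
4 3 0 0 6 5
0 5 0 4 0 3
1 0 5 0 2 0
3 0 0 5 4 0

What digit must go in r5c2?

4

Cell r5c2 itself could take any of {4, 6} by direct elimination.
Consider where 4 can go in box 5.
r6c2 is out (row 6 already has a 4).
r6c3 is out (row 6 already has a 4).
So the only cell in box 5 that can hold 4 is r5c2.
Therefore r5c2 = 4.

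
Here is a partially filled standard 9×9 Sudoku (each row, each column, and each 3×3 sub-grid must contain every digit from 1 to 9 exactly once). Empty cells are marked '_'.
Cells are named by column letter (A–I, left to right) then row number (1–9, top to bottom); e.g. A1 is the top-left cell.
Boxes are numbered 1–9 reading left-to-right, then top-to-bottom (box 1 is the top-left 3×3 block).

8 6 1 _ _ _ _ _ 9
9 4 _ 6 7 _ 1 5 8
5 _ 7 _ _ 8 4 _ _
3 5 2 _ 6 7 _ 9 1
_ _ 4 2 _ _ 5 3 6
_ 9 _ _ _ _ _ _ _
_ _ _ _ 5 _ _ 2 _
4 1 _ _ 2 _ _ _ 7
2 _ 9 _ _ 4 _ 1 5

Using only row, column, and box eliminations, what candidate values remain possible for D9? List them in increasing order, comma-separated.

3,7,8

Row 9 already contains {1, 2, 4, 5, 9}.
Column D already contains {2, 6}.
Its 3×3 block (box 8) already contains {2, 4, 5}.
Removing those from 1–9 leaves {3, 7, 8} as the candidates for D9.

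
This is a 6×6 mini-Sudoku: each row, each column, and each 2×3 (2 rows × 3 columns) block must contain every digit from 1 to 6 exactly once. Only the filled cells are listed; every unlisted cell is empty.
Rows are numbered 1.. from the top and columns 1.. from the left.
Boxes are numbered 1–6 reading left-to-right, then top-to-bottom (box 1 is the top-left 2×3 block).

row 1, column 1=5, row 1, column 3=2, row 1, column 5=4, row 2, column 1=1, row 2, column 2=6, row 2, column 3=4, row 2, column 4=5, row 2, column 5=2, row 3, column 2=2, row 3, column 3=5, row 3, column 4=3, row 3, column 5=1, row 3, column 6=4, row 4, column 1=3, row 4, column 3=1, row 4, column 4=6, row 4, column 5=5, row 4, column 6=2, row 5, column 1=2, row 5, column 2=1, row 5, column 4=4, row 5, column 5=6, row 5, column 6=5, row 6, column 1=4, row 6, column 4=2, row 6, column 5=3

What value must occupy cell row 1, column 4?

1

Row 1 already contains {2, 4, 5}.
Column 4 already contains {2, 3, 4, 5, 6}.
Its 2×3 block (box 2) already contains {2, 4, 5}.
The only value from 1–6 not eliminated is 1, so row 1, column 4 = 1.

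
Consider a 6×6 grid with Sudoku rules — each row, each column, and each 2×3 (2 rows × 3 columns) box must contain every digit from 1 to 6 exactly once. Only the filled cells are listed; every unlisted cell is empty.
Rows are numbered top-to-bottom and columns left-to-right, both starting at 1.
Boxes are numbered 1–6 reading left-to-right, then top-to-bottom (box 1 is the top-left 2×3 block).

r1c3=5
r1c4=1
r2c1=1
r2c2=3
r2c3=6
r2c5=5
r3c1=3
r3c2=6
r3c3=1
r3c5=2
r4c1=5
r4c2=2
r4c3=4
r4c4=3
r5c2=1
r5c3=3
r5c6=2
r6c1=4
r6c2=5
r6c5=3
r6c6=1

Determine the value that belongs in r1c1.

2

Row 1 already contains {1, 5}.
Column 1 already contains {1, 3, 4, 5}.
Its 2×3 block (box 1) already contains {1, 3, 5, 6}.
The only value from 1–6 not eliminated is 2, so r1c1 = 2.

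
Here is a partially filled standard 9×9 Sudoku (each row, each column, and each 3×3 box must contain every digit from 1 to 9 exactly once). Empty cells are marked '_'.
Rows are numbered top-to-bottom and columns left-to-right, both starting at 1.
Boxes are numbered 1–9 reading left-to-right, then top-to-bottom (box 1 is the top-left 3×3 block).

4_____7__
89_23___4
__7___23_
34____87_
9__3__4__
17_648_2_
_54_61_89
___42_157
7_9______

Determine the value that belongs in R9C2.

1

Cell R9C2 itself could take any of {1, 2, 3, 6, 8} by direct elimination.
Consider where 1 can go in row 9.
R9C4 is out (box 8 already has a 1). R9C5 is out (box 8 already has a 1). R9C6 is out (column 6 already has a 1). R9C7 is out (column 7 already has a 1). The remaining empty cells in row 9 are similarly blocked.
So the only cell in row 9 that can hold 1 is R9C2.
Therefore R9C2 = 1.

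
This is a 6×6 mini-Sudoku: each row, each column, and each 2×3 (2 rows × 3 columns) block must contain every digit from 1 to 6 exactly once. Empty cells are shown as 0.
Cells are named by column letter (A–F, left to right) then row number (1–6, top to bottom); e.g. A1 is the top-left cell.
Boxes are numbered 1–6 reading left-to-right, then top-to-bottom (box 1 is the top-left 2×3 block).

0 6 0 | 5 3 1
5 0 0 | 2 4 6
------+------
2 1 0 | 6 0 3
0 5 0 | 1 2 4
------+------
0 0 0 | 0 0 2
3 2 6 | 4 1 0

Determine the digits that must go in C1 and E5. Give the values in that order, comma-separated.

2,6

For C1:
  Consider where 2 can go in box 1.
  A1 is out (column A already has a 2).
  B2 is out (row 2 already has a 2).
  C2 is out (row 2 already has a 2).
  So the only cell in box 1 that can hold 2 is C1.
  So C1 = 2.
For E5:
  Consider where 6 can go in column E.
  E3 is out (row 3 already has a 6).
  So the only cell in column E that can hold 6 is E5.
  So E5 = 6.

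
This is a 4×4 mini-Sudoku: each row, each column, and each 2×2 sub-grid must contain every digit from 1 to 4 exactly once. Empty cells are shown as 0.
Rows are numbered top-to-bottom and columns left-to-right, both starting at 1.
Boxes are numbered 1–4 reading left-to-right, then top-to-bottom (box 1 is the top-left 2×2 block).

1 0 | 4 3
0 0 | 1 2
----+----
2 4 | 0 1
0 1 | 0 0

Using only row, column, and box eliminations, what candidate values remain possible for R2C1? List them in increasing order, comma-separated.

Row 2 already contains {1, 2}.
Column 1 already contains {1, 2}.
Its 2×2 block (box 1) already contains {1}.
Removing those from 1–4 leaves {3, 4} as the candidates for R2C1.

3,4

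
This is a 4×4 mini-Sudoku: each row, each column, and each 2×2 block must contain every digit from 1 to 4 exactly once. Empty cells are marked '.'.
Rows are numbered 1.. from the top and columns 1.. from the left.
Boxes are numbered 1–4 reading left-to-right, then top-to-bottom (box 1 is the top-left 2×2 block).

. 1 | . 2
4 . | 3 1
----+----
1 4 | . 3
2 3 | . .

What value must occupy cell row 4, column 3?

1

Cell row 4, column 3 itself could take any of {1, 4} by direct elimination.
Consider where 1 can go in box 4.
row 3, column 3 is out (row 3 already has a 1).
row 4, column 4 is out (column 4 already has a 1).
So the only cell in box 4 that can hold 1 is row 4, column 3.
Therefore row 4, column 3 = 1.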